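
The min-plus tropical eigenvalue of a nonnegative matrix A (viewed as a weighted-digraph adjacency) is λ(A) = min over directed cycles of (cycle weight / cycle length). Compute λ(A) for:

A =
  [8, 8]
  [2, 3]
λ(A) = 3

Enumerate directed cycles and compute their means (weight / length). Sample:
  cycle 0 → 0: weight = 8, length = 1, mean = 8/1 ≈ 8.000
  cycle 1 → 1: weight = 3, length = 1, mean = 3/1 ≈ 3.000
  cycle 0 → 1 → 0: weight = 10, length = 2, mean = 10/2 ≈ 5.000
  cycle 1 → 0 → 1: weight = 10, length = 2, mean = 10/2 ≈ 5.000
Minimum mean = 3.000, attained e.g. along the cycle 1 → 1 with weight 3 and length 1. So λ(A) = 3/1 = 3.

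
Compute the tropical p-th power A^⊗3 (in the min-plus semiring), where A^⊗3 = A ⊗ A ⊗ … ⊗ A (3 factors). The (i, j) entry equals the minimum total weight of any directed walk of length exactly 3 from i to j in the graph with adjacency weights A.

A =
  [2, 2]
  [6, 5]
A^⊗3 =
  [6, 6]
  [10, 10]

Each entry (A^⊗3)_ij equals the minimum over all length-3 walks i = v_0 → v_1 → … → v_3 = j of Σ_t A[v_t][v_{t+1}]. For example, for (i, j) = (0, 1) we minimise over 4 possible intermediate vertex sequences; the minimum is 6, attained along the walk 0 → 0 → 0 → 1.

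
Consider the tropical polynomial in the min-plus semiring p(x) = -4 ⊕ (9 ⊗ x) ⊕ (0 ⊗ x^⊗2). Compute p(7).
p(7) = -4

A tropical monomial a ⊗ x^⊗i evaluates to a + i · x. Evaluating each term at x = 7:
  Term 0 contributes -4 + 0 · 7 = -4
  Term 1 contributes 9 + 1 · 7 = 16
  Term 2 contributes 0 + 2 · 7 = 14
p(7) = ⊕ of these = min[-4, 16, 14] = -4.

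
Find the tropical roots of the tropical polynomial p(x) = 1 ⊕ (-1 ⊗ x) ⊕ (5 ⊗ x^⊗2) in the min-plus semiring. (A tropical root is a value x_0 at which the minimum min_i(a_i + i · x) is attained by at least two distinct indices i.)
Roots: {-6, 2}

Each tropical root is a break point of the lower envelope of the lines y = a_i + i · x (there are 3 lines, with slopes 0, 1, ..., 2). Only the lines that attain the minimum somewhere contribute to roots; other lines are dominated. Here the surviving (envelope) indices are i = 2, i = 1, i = 0.
Intersections between consecutive envelope lines give the roots: for adjacent envelope indices i < j the intersection is x = (a_i − a_j) / (j − i). Reading off the sorted break points: {-6, 2}.
Verification: at each break x_0, at least two indices attain the minimum of min_i(a_i + i · x_0).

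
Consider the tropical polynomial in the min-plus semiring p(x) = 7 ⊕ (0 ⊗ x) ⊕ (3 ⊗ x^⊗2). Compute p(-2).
p(-2) = -2

A tropical monomial a ⊗ x^⊗i evaluates to a + i · x. Evaluating each term at x = -2:
  Term 0 contributes 7 + 0 · -2 = 7
  Term 1 contributes 0 + 1 · -2 = -2
  Term 2 contributes 3 + 2 · -2 = -1
p(-2) = ⊕ of these = min[7, -2, -1] = -2.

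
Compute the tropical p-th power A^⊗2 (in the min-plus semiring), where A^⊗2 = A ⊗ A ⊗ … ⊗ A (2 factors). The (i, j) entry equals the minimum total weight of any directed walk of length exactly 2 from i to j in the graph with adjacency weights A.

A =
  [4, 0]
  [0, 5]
A^⊗2 =
  [0, 4]
  [4, 0]

Each entry (A^⊗2)_ij equals the minimum over all length-2 walks i = v_0 → v_1 → … → v_2 = j of Σ_t A[v_t][v_{t+1}]. For example, for (i, j) = (0, 1) we minimise over 2 possible intermediate vertex sequences; the minimum is 4, attained along the walk 0 → 0 → 1.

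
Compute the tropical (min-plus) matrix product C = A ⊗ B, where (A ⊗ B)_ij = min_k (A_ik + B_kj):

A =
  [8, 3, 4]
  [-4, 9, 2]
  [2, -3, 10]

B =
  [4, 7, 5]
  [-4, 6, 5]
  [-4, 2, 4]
A ⊗ B =
  [-1, 6, 8]
  [-2, 3, 1]
  [-7, 3, 2]

Apply the min-plus product entry-by-entry:
  C[0][0] = min over k of (A[0][0] + B[0][0] = 8 + 4 = 12, A[0][1] + B[1][0] = 3 + -4 = -1, A[0][2] + B[2][0] = 4 + -4 = 0) = -1 (attained at k = 1)
  C[0][1] = min over k of (A[0][0] + B[0][1] = 8 + 7 = 15, A[0][1] + B[1][1] = 3 + 6 = 9, A[0][2] + B[2][1] = 4 + 2 = 6) = 6 (attained at k = 2)
  C[0][2] = min over k of (A[0][0] + B[0][2] = 8 + 5 = 13, A[0][1] + B[1][2] = 3 + 5 = 8, A[0][2] + B[2][2] = 4 + 4 = 8) = 8 (attained at k = 1)
  C[1][0] = min over k of (A[1][0] + B[0][0] = -4 + 4 = 0, A[1][1] + B[1][0] = 9 + -4 = 5, A[1][2] + B[2][0] = 2 + -4 = -2) = -2 (attained at k = 2)
  C[1][1] = min over k of (A[1][0] + B[0][1] = -4 + 7 = 3, A[1][1] + B[1][1] = 9 + 6 = 15, A[1][2] + B[2][1] = 2 + 2 = 4) = 3 (attained at k = 0)
  C[1][2] = min over k of (A[1][0] + B[0][2] = -4 + 5 = 1, A[1][1] + B[1][2] = 9 + 5 = 14, A[1][2] + B[2][2] = 2 + 4 = 6) = 1 (attained at k = 0)
  C[2][0] = min over k of (A[2][0] + B[0][0] = 2 + 4 = 6, A[2][1] + B[1][0] = -3 + -4 = -7, A[2][2] + B[2][0] = 10 + -4 = 6) = -7 (attained at k = 1)
  C[2][1] = min over k of (A[2][0] + B[0][1] = 2 + 7 = 9, A[2][1] + B[1][1] = -3 + 6 = 3, A[2][2] + B[2][1] = 10 + 2 = 12) = 3 (attained at k = 1)
  C[2][2] = min over k of (A[2][0] + B[0][2] = 2 + 5 = 7, A[2][1] + B[1][2] = -3 + 5 = 2, A[2][2] + B[2][2] = 10 + 4 = 14) = 2 (attained at k = 1)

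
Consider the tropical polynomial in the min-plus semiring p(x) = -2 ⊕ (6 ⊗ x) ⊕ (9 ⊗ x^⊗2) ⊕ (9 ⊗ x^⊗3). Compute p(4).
p(4) = -2

A tropical monomial a ⊗ x^⊗i evaluates to a + i · x. Evaluating each term at x = 4:
  Term 0 contributes -2 + 0 · 4 = -2
  Term 1 contributes 6 + 1 · 4 = 10
  Term 2 contributes 9 + 2 · 4 = 17
  Term 3 contributes 9 + 3 · 4 = 21
p(4) = ⊕ of these = min[-2, 10, 17, 21] = -2.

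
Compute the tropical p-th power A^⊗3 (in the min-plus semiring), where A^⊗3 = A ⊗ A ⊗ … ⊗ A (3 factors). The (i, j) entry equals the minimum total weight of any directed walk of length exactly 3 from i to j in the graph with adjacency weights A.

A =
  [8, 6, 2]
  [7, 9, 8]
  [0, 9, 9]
A^⊗3 =
  [10, 8, 4]
  [9, 14, 10]
  [2, 11, 10]

Each entry (A^⊗3)_ij equals the minimum over all length-3 walks i = v_0 → v_1 → … → v_3 = j of Σ_t A[v_t][v_{t+1}]. For example, for (i, j) = (0, 2) we minimise over 9 possible intermediate vertex sequences; the minimum is 4, attained along the walk 0 → 2 → 0 → 2.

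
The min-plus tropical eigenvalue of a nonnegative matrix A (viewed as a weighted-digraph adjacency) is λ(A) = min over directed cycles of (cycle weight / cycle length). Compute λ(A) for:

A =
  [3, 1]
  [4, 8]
λ(A) = 5/2

Enumerate directed cycles and compute their means (weight / length). Sample:
  cycle 0 → 0: weight = 3, length = 1, mean = 3/1 ≈ 3.000
  cycle 1 → 1: weight = 8, length = 1, mean = 8/1 ≈ 8.000
  cycle 0 → 1 → 0: weight = 5, length = 2, mean = 5/2 ≈ 2.500
  cycle 1 → 0 → 1: weight = 5, length = 2, mean = 5/2 ≈ 2.500
Minimum mean = 2.500, attained e.g. along the cycle 0 → 1 → 0 with weight 5 and length 2. So λ(A) = 5/2 = 5/2.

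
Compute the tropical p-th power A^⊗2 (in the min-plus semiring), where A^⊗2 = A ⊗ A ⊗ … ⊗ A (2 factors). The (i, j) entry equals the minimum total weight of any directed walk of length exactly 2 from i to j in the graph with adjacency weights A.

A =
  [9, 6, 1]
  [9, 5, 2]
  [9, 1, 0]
A^⊗2 =
  [10, 2, 1]
  [11, 3, 2]
  [9, 1, 0]

Each entry (A^⊗2)_ij equals the minimum over all length-2 walks i = v_0 → v_1 → … → v_2 = j of Σ_t A[v_t][v_{t+1}]. For example, for (i, j) = (0, 2) we minimise over 3 possible intermediate vertex sequences; the minimum is 1, attained along the walk 0 → 2 → 2.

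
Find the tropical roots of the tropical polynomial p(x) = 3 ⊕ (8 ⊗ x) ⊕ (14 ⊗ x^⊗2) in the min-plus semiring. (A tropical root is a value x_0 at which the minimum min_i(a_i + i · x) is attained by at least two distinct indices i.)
Roots: {-6, -5}

Each tropical root is a break point of the lower envelope of the lines y = a_i + i · x (there are 3 lines, with slopes 0, 1, ..., 2). Only the lines that attain the minimum somewhere contribute to roots; other lines are dominated. Here the surviving (envelope) indices are i = 2, i = 1, i = 0.
Intersections between consecutive envelope lines give the roots: for adjacent envelope indices i < j the intersection is x = (a_i − a_j) / (j − i). Reading off the sorted break points: {-6, -5}.
Verification: at each break x_0, at least two indices attain the minimum of min_i(a_i + i · x_0).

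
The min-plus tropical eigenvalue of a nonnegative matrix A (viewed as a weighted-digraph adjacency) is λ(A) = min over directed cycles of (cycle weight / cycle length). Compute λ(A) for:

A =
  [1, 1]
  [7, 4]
λ(A) = 1

Enumerate directed cycles and compute their means (weight / length). Sample:
  cycle 0 → 0: weight = 1, length = 1, mean = 1/1 ≈ 1.000
  cycle 1 → 1: weight = 4, length = 1, mean = 4/1 ≈ 4.000
  cycle 0 → 1 → 0: weight = 8, length = 2, mean = 8/2 ≈ 4.000
  cycle 1 → 0 → 1: weight = 8, length = 2, mean = 8/2 ≈ 4.000
Minimum mean = 1.000, attained e.g. along the cycle 0 → 0 with weight 1 and length 1. So λ(A) = 1/1 = 1.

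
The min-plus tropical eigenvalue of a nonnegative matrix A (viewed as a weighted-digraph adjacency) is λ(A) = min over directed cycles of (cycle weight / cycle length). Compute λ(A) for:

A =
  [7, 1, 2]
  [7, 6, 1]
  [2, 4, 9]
λ(A) = 4/3

Enumerate directed cycles and compute their means (weight / length). Sample:
  cycle 0 → 0: weight = 7, length = 1, mean = 7/1 ≈ 7.000
  cycle 1 → 1: weight = 6, length = 1, mean = 6/1 ≈ 6.000
  cycle 2 → 2: weight = 9, length = 1, mean = 9/1 ≈ 9.000
  cycle 0 → 1 → 0: weight = 8, length = 2, mean = 8/2 ≈ 4.000
  cycle 0 → 2 → 0: weight = 4, length = 2, mean = 4/2 ≈ 2.000
  cycle 1 → 0 → 1: weight = 8, length = 2, mean = 8/2 ≈ 4.000
Minimum mean = 1.333, attained e.g. along the cycle 0 → 1 → 2 → 0 with weight 4 and length 3. So λ(A) = 4/3 = 4/3.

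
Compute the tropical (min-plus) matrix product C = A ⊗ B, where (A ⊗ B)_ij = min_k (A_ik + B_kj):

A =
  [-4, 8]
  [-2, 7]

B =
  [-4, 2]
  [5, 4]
A ⊗ B =
  [-8, -2]
  [-6, 0]

Apply the min-plus product entry-by-entry:
  C[0][0] = min over k of (A[0][0] + B[0][0] = -4 + -4 = -8, A[0][1] + B[1][0] = 8 + 5 = 13) = -8 (attained at k = 0)
  C[0][1] = min over k of (A[0][0] + B[0][1] = -4 + 2 = -2, A[0][1] + B[1][1] = 8 + 4 = 12) = -2 (attained at k = 0)
  C[1][0] = min over k of (A[1][0] + B[0][0] = -2 + -4 = -6, A[1][1] + B[1][0] = 7 + 5 = 12) = -6 (attained at k = 0)
  C[1][1] = min over k of (A[1][0] + B[0][1] = -2 + 2 = 0, A[1][1] + B[1][1] = 7 + 4 = 11) = 0 (attained at k = 0)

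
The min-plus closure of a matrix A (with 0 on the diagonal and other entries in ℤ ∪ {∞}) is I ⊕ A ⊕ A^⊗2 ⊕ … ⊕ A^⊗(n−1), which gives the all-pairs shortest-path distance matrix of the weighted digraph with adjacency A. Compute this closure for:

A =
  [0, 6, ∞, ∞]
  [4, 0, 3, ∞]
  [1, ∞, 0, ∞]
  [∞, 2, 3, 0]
Closure =
  [0, 6, 9, ∞]
  [4, 0, 3, ∞]
  [1, 7, 0, ∞]
  [4, 2, 3, 0]

This is the Floyd-Warshall all-pairs shortest-path computation. For each intermediate vertex k = 0, 1, …, 3, update dist[i][j] ← min(dist[i][j], dist[i][k] + dist[k][j]). The final matrix gives, for each (i, j), the minimum total weight of any directed path from i to j (possibly empty when i = j).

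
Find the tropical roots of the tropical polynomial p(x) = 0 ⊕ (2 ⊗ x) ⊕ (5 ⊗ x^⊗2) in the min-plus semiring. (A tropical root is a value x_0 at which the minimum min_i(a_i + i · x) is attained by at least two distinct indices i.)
Roots: {-3, -2}

Each tropical root is a break point of the lower envelope of the lines y = a_i + i · x (there are 3 lines, with slopes 0, 1, ..., 2). Only the lines that attain the minimum somewhere contribute to roots; other lines are dominated. Here the surviving (envelope) indices are i = 2, i = 1, i = 0.
Intersections between consecutive envelope lines give the roots: for adjacent envelope indices i < j the intersection is x = (a_i − a_j) / (j − i). Reading off the sorted break points: {-3, -2}.
Verification: at each break x_0, at least two indices attain the minimum of min_i(a_i + i · x_0).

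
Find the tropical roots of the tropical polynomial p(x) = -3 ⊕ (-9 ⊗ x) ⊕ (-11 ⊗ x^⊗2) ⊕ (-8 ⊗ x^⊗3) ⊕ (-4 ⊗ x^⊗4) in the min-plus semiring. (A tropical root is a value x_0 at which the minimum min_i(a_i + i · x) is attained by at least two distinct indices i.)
Roots: {-4, -3, 2, 6}

Each tropical root is a break point of the lower envelope of the lines y = a_i + i · x (there are 5 lines, with slopes 0, 1, ..., 4). Only the lines that attain the minimum somewhere contribute to roots; other lines are dominated. Here the surviving (envelope) indices are i = 4, i = 3, i = 2, i = 1, i = 0.
Intersections between consecutive envelope lines give the roots: for adjacent envelope indices i < j the intersection is x = (a_i − a_j) / (j − i). Reading off the sorted break points: {-4, -3, 2, 6}.
Verification: at each break x_0, at least two indices attain the minimum of min_i(a_i + i · x_0).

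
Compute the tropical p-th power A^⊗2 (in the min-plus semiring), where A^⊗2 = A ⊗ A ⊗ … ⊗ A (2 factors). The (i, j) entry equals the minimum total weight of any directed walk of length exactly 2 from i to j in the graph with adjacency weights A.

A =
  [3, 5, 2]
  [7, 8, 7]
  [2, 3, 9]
A^⊗2 =
  [4, 5, 5]
  [9, 10, 9]
  [5, 7, 4]

Each entry (A^⊗2)_ij equals the minimum over all length-2 walks i = v_0 → v_1 → … → v_2 = j of Σ_t A[v_t][v_{t+1}]. For example, for (i, j) = (0, 2) we minimise over 3 possible intermediate vertex sequences; the minimum is 5, attained along the walk 0 → 0 → 2.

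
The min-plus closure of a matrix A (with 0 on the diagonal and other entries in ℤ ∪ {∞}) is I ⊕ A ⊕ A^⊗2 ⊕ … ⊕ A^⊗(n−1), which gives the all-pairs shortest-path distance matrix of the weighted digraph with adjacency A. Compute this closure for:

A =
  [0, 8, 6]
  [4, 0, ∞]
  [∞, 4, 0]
Closure =
  [0, 8, 6]
  [4, 0, 10]
  [8, 4, 0]

This is the Floyd-Warshall all-pairs shortest-path computation. For each intermediate vertex k = 0, 1, …, 2, update dist[i][j] ← min(dist[i][j], dist[i][k] + dist[k][j]). The final matrix gives, for each (i, j), the minimum total weight of any directed path from i to j (possibly empty when i = j).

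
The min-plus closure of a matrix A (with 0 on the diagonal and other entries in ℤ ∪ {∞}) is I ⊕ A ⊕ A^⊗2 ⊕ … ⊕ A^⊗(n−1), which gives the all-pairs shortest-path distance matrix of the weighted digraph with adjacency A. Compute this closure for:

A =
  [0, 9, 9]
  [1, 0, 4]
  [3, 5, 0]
Closure =
  [0, 9, 9]
  [1, 0, 4]
  [3, 5, 0]

This is the Floyd-Warshall all-pairs shortest-path computation. For each intermediate vertex k = 0, 1, …, 2, update dist[i][j] ← min(dist[i][j], dist[i][k] + dist[k][j]). The final matrix gives, for each (i, j), the minimum total weight of any directed path from i to j (possibly empty when i = j).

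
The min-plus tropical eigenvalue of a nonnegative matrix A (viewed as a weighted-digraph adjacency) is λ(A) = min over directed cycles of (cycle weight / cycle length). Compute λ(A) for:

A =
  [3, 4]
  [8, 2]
λ(A) = 2

Enumerate directed cycles and compute their means (weight / length). Sample:
  cycle 0 → 0: weight = 3, length = 1, mean = 3/1 ≈ 3.000
  cycle 1 → 1: weight = 2, length = 1, mean = 2/1 ≈ 2.000
  cycle 0 → 1 → 0: weight = 12, length = 2, mean = 12/2 ≈ 6.000
  cycle 1 → 0 → 1: weight = 12, length = 2, mean = 12/2 ≈ 6.000
Minimum mean = 2.000, attained e.g. along the cycle 1 → 1 with weight 2 and length 1. So λ(A) = 2/1 = 2.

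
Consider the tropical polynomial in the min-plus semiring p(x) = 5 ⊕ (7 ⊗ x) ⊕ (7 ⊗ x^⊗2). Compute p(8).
p(8) = 5

A tropical monomial a ⊗ x^⊗i evaluates to a + i · x. Evaluating each term at x = 8:
  Term 0 contributes 5 + 0 · 8 = 5
  Term 1 contributes 7 + 1 · 8 = 15
  Term 2 contributes 7 + 2 · 8 = 23
p(8) = ⊕ of these = min[5, 15, 23] = 5.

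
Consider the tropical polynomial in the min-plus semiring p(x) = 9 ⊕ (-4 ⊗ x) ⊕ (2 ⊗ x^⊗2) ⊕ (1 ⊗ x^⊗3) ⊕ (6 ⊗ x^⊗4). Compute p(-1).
p(-1) = -5

A tropical monomial a ⊗ x^⊗i evaluates to a + i · x. Evaluating each term at x = -1:
  Term 0 contributes 9 + 0 · -1 = 9
  Term 1 contributes -4 + 1 · -1 = -5
  Term 2 contributes 2 + 2 · -1 = 0
  Term 3 contributes 1 + 3 · -1 = -2
  Term 4 contributes 6 + 4 · -1 = 2
p(-1) = ⊕ of these = min[9, -5, 0, -2, 2] = -5.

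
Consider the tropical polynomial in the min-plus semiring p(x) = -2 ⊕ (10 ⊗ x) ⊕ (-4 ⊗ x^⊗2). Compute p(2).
p(2) = -2

A tropical monomial a ⊗ x^⊗i evaluates to a + i · x. Evaluating each term at x = 2:
  Term 0 contributes -2 + 0 · 2 = -2
  Term 1 contributes 10 + 1 · 2 = 12
  Term 2 contributes -4 + 2 · 2 = 0
p(2) = ⊕ of these = min[-2, 12, 0] = -2.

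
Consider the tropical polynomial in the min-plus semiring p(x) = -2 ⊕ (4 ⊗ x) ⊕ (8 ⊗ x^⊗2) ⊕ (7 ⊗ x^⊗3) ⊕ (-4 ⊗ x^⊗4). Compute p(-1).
p(-1) = -8

A tropical monomial a ⊗ x^⊗i evaluates to a + i · x. Evaluating each term at x = -1:
  Term 0 contributes -2 + 0 · -1 = -2
  Term 1 contributes 4 + 1 · -1 = 3
  Term 2 contributes 8 + 2 · -1 = 6
  Term 3 contributes 7 + 3 · -1 = 4
  Term 4 contributes -4 + 4 · -1 = -8
p(-1) = ⊕ of these = min[-2, 3, 6, 4, -8] = -8.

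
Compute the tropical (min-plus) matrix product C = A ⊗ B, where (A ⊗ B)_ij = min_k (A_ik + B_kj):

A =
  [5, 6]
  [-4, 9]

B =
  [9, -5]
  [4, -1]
A ⊗ B =
  [10, 0]
  [5, -9]

Apply the min-plus product entry-by-entry:
  C[0][0] = min over k of (A[0][0] + B[0][0] = 5 + 9 = 14, A[0][1] + B[1][0] = 6 + 4 = 10) = 10 (attained at k = 1)
  C[0][1] = min over k of (A[0][0] + B[0][1] = 5 + -5 = 0, A[0][1] + B[1][1] = 6 + -1 = 5) = 0 (attained at k = 0)
  C[1][0] = min over k of (A[1][0] + B[0][0] = -4 + 9 = 5, A[1][1] + B[1][0] = 9 + 4 = 13) = 5 (attained at k = 0)
  C[1][1] = min over k of (A[1][0] + B[0][1] = -4 + -5 = -9, A[1][1] + B[1][1] = 9 + -1 = 8) = -9 (attained at k = 0)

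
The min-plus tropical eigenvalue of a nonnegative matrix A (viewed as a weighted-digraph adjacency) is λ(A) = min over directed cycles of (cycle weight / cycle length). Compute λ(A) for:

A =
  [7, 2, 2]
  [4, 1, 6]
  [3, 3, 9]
λ(A) = 1

Enumerate directed cycles and compute their means (weight / length). Sample:
  cycle 0 → 0: weight = 7, length = 1, mean = 7/1 ≈ 7.000
  cycle 1 → 1: weight = 1, length = 1, mean = 1/1 ≈ 1.000
  cycle 2 → 2: weight = 9, length = 1, mean = 9/1 ≈ 9.000
  cycle 0 → 1 → 0: weight = 6, length = 2, mean = 6/2 ≈ 3.000
  cycle 0 → 2 → 0: weight = 5, length = 2, mean = 5/2 ≈ 2.500
  cycle 1 → 0 → 1: weight = 6, length = 2, mean = 6/2 ≈ 3.000
Minimum mean = 1.000, attained e.g. along the cycle 1 → 1 with weight 1 and length 1. So λ(A) = 1/1 = 1.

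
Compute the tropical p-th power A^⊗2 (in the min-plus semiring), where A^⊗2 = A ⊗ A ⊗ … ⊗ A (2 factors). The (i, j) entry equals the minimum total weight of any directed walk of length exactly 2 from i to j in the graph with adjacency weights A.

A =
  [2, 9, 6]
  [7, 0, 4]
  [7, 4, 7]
A^⊗2 =
  [4, 9, 8]
  [7, 0, 4]
  [9, 4, 8]

Each entry (A^⊗2)_ij equals the minimum over all length-2 walks i = v_0 → v_1 → … → v_2 = j of Σ_t A[v_t][v_{t+1}]. For example, for (i, j) = (0, 2) we minimise over 3 possible intermediate vertex sequences; the minimum is 8, attained along the walk 0 → 0 → 2.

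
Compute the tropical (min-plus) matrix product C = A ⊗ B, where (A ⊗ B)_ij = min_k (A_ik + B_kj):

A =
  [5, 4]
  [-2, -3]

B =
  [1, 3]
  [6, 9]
A ⊗ B =
  [6, 8]
  [-1, 1]

Apply the min-plus product entry-by-entry:
  C[0][0] = min over k of (A[0][0] + B[0][0] = 5 + 1 = 6, A[0][1] + B[1][0] = 4 + 6 = 10) = 6 (attained at k = 0)
  C[0][1] = min over k of (A[0][0] + B[0][1] = 5 + 3 = 8, A[0][1] + B[1][1] = 4 + 9 = 13) = 8 (attained at k = 0)
  C[1][0] = min over k of (A[1][0] + B[0][0] = -2 + 1 = -1, A[1][1] + B[1][0] = -3 + 6 = 3) = -1 (attained at k = 0)
  C[1][1] = min over k of (A[1][0] + B[0][1] = -2 + 3 = 1, A[1][1] + B[1][1] = -3 + 9 = 6) = 1 (attained at k = 0)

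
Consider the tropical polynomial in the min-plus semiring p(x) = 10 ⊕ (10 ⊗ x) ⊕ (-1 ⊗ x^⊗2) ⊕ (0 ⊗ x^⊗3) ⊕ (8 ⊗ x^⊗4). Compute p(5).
p(5) = 9

A tropical monomial a ⊗ x^⊗i evaluates to a + i · x. Evaluating each term at x = 5:
  Term 0 contributes 10 + 0 · 5 = 10
  Term 1 contributes 10 + 1 · 5 = 15
  Term 2 contributes -1 + 2 · 5 = 9
  Term 3 contributes 0 + 3 · 5 = 15
  Term 4 contributes 8 + 4 · 5 = 28
p(5) = ⊕ of these = min[10, 15, 9, 15, 28] = 9.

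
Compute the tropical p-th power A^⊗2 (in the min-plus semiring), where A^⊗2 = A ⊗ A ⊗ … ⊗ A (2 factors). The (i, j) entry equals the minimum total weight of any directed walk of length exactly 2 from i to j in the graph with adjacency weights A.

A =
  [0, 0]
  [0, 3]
A^⊗2 =
  [0, 0]
  [0, 0]

Each entry (A^⊗2)_ij equals the minimum over all length-2 walks i = v_0 → v_1 → … → v_2 = j of Σ_t A[v_t][v_{t+1}]. For example, for (i, j) = (0, 1) we minimise over 2 possible intermediate vertex sequences; the minimum is 0, attained along the walk 0 → 0 → 1.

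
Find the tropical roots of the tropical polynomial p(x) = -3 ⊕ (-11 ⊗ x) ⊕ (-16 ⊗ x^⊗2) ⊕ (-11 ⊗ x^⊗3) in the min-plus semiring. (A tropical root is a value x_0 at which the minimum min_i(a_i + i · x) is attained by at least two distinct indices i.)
Roots: {-5, 5, 8}

Each tropical root is a break point of the lower envelope of the lines y = a_i + i · x (there are 4 lines, with slopes 0, 1, ..., 3). Only the lines that attain the minimum somewhere contribute to roots; other lines are dominated. Here the surviving (envelope) indices are i = 3, i = 2, i = 1, i = 0.
Intersections between consecutive envelope lines give the roots: for adjacent envelope indices i < j the intersection is x = (a_i − a_j) / (j − i). Reading off the sorted break points: {-5, 5, 8}.
Verification: at each break x_0, at least two indices attain the minimum of min_i(a_i + i · x_0).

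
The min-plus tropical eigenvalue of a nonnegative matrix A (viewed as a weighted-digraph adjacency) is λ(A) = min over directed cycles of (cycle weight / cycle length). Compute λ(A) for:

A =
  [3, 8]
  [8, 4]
λ(A) = 3

Enumerate directed cycles and compute their means (weight / length). Sample:
  cycle 0 → 0: weight = 3, length = 1, mean = 3/1 ≈ 3.000
  cycle 1 → 1: weight = 4, length = 1, mean = 4/1 ≈ 4.000
  cycle 0 → 1 → 0: weight = 16, length = 2, mean = 16/2 ≈ 8.000
  cycle 1 → 0 → 1: weight = 16, length = 2, mean = 16/2 ≈ 8.000
Minimum mean = 3.000, attained e.g. along the cycle 0 → 0 with weight 3 and length 1. So λ(A) = 3/1 = 3.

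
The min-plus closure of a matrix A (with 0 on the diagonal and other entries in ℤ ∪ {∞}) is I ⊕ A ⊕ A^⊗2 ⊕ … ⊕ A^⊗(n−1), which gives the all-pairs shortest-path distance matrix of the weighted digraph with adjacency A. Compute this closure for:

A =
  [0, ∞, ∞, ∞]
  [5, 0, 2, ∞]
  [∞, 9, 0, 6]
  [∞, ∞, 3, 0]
Closure =
  [0, ∞, ∞, ∞]
  [5, 0, 2, 8]
  [14, 9, 0, 6]
  [17, 12, 3, 0]

This is the Floyd-Warshall all-pairs shortest-path computation. For each intermediate vertex k = 0, 1, …, 3, update dist[i][j] ← min(dist[i][j], dist[i][k] + dist[k][j]). The final matrix gives, for each (i, j), the minimum total weight of any directed path from i to j (possibly empty when i = j).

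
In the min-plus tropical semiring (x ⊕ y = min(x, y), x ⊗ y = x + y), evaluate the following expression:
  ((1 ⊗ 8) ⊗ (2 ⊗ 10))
((1 ⊗ 8) ⊗ (2 ⊗ 10)) = 21

Expand innermost to outermost. Recall ⊕ takes the minimum of its arguments and ⊗ takes their sum. Working out the expression ((1 ⊗ 8) ⊗ (2 ⊗ 10)) gives 21.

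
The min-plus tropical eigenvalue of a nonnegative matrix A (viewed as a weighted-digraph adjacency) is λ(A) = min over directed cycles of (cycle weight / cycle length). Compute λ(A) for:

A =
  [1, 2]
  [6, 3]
λ(A) = 1

Enumerate directed cycles and compute their means (weight / length). Sample:
  cycle 0 → 0: weight = 1, length = 1, mean = 1/1 ≈ 1.000
  cycle 1 → 1: weight = 3, length = 1, mean = 3/1 ≈ 3.000
  cycle 0 → 1 → 0: weight = 8, length = 2, mean = 8/2 ≈ 4.000
  cycle 1 → 0 → 1: weight = 8, length = 2, mean = 8/2 ≈ 4.000
Minimum mean = 1.000, attained e.g. along the cycle 0 → 0 with weight 1 and length 1. So λ(A) = 1/1 = 1.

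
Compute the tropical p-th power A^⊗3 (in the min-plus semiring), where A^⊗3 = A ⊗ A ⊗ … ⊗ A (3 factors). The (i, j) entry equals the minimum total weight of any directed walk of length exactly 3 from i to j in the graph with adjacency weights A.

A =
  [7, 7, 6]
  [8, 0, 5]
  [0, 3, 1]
A^⊗3 =
  [7, 7, 8]
  [5, 0, 5]
  [2, 3, 3]

Each entry (A^⊗3)_ij equals the minimum over all length-3 walks i = v_0 → v_1 → … → v_3 = j of Σ_t A[v_t][v_{t+1}]. For example, for (i, j) = (0, 2) we minimise over 9 possible intermediate vertex sequences; the minimum is 8, attained along the walk 0 → 2 → 2 → 2.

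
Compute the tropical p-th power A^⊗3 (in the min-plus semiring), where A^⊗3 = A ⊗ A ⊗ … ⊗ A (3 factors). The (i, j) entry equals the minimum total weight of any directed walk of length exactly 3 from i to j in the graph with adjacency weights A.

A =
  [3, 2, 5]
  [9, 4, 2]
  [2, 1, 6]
A^⊗3 =
  [6, 5, 7]
  [7, 6, 5]
  [5, 4, 6]

Each entry (A^⊗3)_ij equals the minimum over all length-3 walks i = v_0 → v_1 → … → v_3 = j of Σ_t A[v_t][v_{t+1}]. For example, for (i, j) = (0, 2) we minimise over 9 possible intermediate vertex sequences; the minimum is 7, attained along the walk 0 → 0 → 1 → 2.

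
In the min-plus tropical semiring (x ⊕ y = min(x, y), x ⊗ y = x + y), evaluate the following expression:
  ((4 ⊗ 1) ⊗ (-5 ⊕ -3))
((4 ⊗ 1) ⊗ (-5 ⊕ -3)) = 0

Expand innermost to outermost. Recall ⊕ takes the minimum of its arguments and ⊗ takes their sum. Working out the expression ((4 ⊗ 1) ⊗ (-5 ⊕ -3)) gives 0.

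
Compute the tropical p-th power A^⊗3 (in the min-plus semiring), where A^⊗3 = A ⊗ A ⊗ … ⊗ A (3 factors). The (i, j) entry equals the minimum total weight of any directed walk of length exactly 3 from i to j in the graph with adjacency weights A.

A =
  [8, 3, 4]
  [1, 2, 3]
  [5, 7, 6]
A^⊗3 =
  [6, 7, 8]
  [5, 6, 7]
  [9, 10, 11]

Each entry (A^⊗3)_ij equals the minimum over all length-3 walks i = v_0 → v_1 → … → v_3 = j of Σ_t A[v_t][v_{t+1}]. For example, for (i, j) = (0, 2) we minimise over 9 possible intermediate vertex sequences; the minimum is 8, attained along the walk 0 → 1 → 0 → 2.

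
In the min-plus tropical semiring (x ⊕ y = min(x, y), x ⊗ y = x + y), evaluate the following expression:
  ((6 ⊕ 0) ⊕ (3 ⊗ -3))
((6 ⊕ 0) ⊕ (3 ⊗ -3)) = 0

Expand innermost to outermost. Recall ⊕ takes the minimum of its arguments and ⊗ takes their sum. Working out the expression ((6 ⊕ 0) ⊕ (3 ⊗ -3)) gives 0.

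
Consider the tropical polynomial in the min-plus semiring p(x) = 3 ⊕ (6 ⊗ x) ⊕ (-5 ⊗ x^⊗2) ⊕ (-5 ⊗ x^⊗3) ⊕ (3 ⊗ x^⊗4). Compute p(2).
p(2) = -1

A tropical monomial a ⊗ x^⊗i evaluates to a + i · x. Evaluating each term at x = 2:
  Term 0 contributes 3 + 0 · 2 = 3
  Term 1 contributes 6 + 1 · 2 = 8
  Term 2 contributes -5 + 2 · 2 = -1
  Term 3 contributes -5 + 3 · 2 = 1
  Term 4 contributes 3 + 4 · 2 = 11
p(2) = ⊕ of these = min[3, 8, -1, 1, 11] = -1.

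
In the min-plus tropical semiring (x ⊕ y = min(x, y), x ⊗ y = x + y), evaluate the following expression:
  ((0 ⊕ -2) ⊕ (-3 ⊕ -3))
((0 ⊕ -2) ⊕ (-3 ⊕ -3)) = -3

Expand innermost to outermost. Recall ⊕ takes the minimum of its arguments and ⊗ takes their sum. Working out the expression ((0 ⊕ -2) ⊕ (-3 ⊕ -3)) gives -3.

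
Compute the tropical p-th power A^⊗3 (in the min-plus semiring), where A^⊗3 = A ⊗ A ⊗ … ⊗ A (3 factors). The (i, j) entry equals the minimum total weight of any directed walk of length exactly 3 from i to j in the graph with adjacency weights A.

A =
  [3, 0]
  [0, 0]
A^⊗3 =
  [0, 0]
  [0, 0]

Each entry (A^⊗3)_ij equals the minimum over all length-3 walks i = v_0 → v_1 → … → v_3 = j of Σ_t A[v_t][v_{t+1}]. For example, for (i, j) = (0, 1) we minimise over 4 possible intermediate vertex sequences; the minimum is 0, attained along the walk 0 → 1 → 0 → 1.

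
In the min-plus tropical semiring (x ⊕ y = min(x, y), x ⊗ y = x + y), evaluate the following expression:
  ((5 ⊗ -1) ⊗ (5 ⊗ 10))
((5 ⊗ -1) ⊗ (5 ⊗ 10)) = 19

Expand innermost to outermost. Recall ⊕ takes the minimum of its arguments and ⊗ takes their sum. Working out the expression ((5 ⊗ -1) ⊗ (5 ⊗ 10)) gives 19.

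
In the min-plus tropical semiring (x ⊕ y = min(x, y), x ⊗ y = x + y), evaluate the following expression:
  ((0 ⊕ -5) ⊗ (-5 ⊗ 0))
((0 ⊕ -5) ⊗ (-5 ⊗ 0)) = -10

Expand innermost to outermost. Recall ⊕ takes the minimum of its arguments and ⊗ takes their sum. Working out the expression ((0 ⊕ -5) ⊗ (-5 ⊗ 0)) gives -10.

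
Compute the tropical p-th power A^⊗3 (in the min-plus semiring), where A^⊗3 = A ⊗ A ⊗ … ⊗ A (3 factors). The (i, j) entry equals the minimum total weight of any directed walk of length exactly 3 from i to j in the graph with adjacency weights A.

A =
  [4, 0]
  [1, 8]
A^⊗3 =
  [5, 1]
  [2, 5]

Each entry (A^⊗3)_ij equals the minimum over all length-3 walks i = v_0 → v_1 → … → v_3 = j of Σ_t A[v_t][v_{t+1}]. For example, for (i, j) = (0, 1) we minimise over 4 possible intermediate vertex sequences; the minimum is 1, attained along the walk 0 → 1 → 0 → 1.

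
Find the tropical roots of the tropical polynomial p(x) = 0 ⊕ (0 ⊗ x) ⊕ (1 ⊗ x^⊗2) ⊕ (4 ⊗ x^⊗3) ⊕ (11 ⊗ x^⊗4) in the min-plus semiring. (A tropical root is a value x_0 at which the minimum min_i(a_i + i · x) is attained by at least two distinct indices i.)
Roots: {-7, -3, -1, 0}

Each tropical root is a break point of the lower envelope of the lines y = a_i + i · x (there are 5 lines, with slopes 0, 1, ..., 4). Only the lines that attain the minimum somewhere contribute to roots; other lines are dominated. Here the surviving (envelope) indices are i = 4, i = 3, i = 2, i = 1, i = 0.
Intersections between consecutive envelope lines give the roots: for adjacent envelope indices i < j the intersection is x = (a_i − a_j) / (j − i). Reading off the sorted break points: {-7, -3, -1, 0}.
Verification: at each break x_0, at least two indices attain the minimum of min_i(a_i + i · x_0).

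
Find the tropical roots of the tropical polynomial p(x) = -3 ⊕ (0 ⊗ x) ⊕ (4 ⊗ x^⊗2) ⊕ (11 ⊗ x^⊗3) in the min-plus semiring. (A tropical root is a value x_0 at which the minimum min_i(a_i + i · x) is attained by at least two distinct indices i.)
Roots: {-7, -4, -3}

Each tropical root is a break point of the lower envelope of the lines y = a_i + i · x (there are 4 lines, with slopes 0, 1, ..., 3). Only the lines that attain the minimum somewhere contribute to roots; other lines are dominated. Here the surviving (envelope) indices are i = 3, i = 2, i = 1, i = 0.
Intersections between consecutive envelope lines give the roots: for adjacent envelope indices i < j the intersection is x = (a_i − a_j) / (j − i). Reading off the sorted break points: {-7, -4, -3}.
Verification: at each break x_0, at least two indices attain the minimum of min_i(a_i + i · x_0).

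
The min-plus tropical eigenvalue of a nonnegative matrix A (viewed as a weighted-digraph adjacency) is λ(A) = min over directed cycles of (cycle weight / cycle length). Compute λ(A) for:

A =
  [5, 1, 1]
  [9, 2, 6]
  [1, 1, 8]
λ(A) = 1

Enumerate directed cycles and compute their means (weight / length). Sample:
  cycle 0 → 0: weight = 5, length = 1, mean = 5/1 ≈ 5.000
  cycle 1 → 1: weight = 2, length = 1, mean = 2/1 ≈ 2.000
  cycle 2 → 2: weight = 8, length = 1, mean = 8/1 ≈ 8.000
  cycle 0 → 1 → 0: weight = 10, length = 2, mean = 10/2 ≈ 5.000
  cycle 0 → 2 → 0: weight = 2, length = 2, mean = 2/2 ≈ 1.000
  cycle 1 → 0 → 1: weight = 10, length = 2, mean = 10/2 ≈ 5.000
Minimum mean = 1.000, attained e.g. along the cycle 0 → 2 → 0 with weight 2 and length 2. So λ(A) = 2/2 = 1.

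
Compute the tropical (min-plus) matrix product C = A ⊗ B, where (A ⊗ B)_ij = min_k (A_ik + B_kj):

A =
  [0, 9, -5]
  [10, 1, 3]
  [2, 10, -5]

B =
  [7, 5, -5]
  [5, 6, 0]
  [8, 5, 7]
A ⊗ B =
  [3, 0, -5]
  [6, 7, 1]
  [3, 0, -3]

Apply the min-plus product entry-by-entry:
  C[0][0] = min over k of (A[0][0] + B[0][0] = 0 + 7 = 7, A[0][1] + B[1][0] = 9 + 5 = 14, A[0][2] + B[2][0] = -5 + 8 = 3) = 3 (attained at k = 2)
  C[0][1] = min over k of (A[0][0] + B[0][1] = 0 + 5 = 5, A[0][1] + B[1][1] = 9 + 6 = 15, A[0][2] + B[2][1] = -5 + 5 = 0) = 0 (attained at k = 2)
  C[0][2] = min over k of (A[0][0] + B[0][2] = 0 + -5 = -5, A[0][1] + B[1][2] = 9 + 0 = 9, A[0][2] + B[2][2] = -5 + 7 = 2) = -5 (attained at k = 0)
  C[1][0] = min over k of (A[1][0] + B[0][0] = 10 + 7 = 17, A[1][1] + B[1][0] = 1 + 5 = 6, A[1][2] + B[2][0] = 3 + 8 = 11) = 6 (attained at k = 1)
  C[1][1] = min over k of (A[1][0] + B[0][1] = 10 + 5 = 15, A[1][1] + B[1][1] = 1 + 6 = 7, A[1][2] + B[2][1] = 3 + 5 = 8) = 7 (attained at k = 1)
  C[1][2] = min over k of (A[1][0] + B[0][2] = 10 + -5 = 5, A[1][1] + B[1][2] = 1 + 0 = 1, A[1][2] + B[2][2] = 3 + 7 = 10) = 1 (attained at k = 1)
  C[2][0] = min over k of (A[2][0] + B[0][0] = 2 + 7 = 9, A[2][1] + B[1][0] = 10 + 5 = 15, A[2][2] + B[2][0] = -5 + 8 = 3) = 3 (attained at k = 2)
  C[2][1] = min over k of (A[2][0] + B[0][1] = 2 + 5 = 7, A[2][1] + B[1][1] = 10 + 6 = 16, A[2][2] + B[2][1] = -5 + 5 = 0) = 0 (attained at k = 2)
  C[2][2] = min over k of (A[2][0] + B[0][2] = 2 + -5 = -3, A[2][1] + B[1][2] = 10 + 0 = 10, A[2][2] + B[2][2] = -5 + 7 = 2) = -3 (attained at k = 0)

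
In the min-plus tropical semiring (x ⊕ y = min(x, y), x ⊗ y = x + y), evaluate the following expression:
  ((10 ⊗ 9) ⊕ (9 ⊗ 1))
((10 ⊗ 9) ⊕ (9 ⊗ 1)) = 10

Expand innermost to outermost. Recall ⊕ takes the minimum of its arguments and ⊗ takes their sum. Working out the expression ((10 ⊗ 9) ⊕ (9 ⊗ 1)) gives 10.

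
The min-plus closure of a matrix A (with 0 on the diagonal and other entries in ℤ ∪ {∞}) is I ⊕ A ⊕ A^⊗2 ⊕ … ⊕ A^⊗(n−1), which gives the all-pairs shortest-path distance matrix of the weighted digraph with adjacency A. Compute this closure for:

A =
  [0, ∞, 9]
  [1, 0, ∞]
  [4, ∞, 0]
Closure =
  [0, ∞, 9]
  [1, 0, 10]
  [4, ∞, 0]

This is the Floyd-Warshall all-pairs shortest-path computation. For each intermediate vertex k = 0, 1, …, 2, update dist[i][j] ← min(dist[i][j], dist[i][k] + dist[k][j]). The final matrix gives, for each (i, j), the minimum total weight of any directed path from i to j (possibly empty when i = j).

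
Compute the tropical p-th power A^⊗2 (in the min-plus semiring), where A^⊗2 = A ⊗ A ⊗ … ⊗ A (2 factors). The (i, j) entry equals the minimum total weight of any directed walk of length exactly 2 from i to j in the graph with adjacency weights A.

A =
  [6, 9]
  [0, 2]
A^⊗2 =
  [9, 11]
  [2, 4]

Each entry (A^⊗2)_ij equals the minimum over all length-2 walks i = v_0 → v_1 → … → v_2 = j of Σ_t A[v_t][v_{t+1}]. For example, for (i, j) = (0, 1) we minimise over 2 possible intermediate vertex sequences; the minimum is 11, attained along the walk 0 → 1 → 1.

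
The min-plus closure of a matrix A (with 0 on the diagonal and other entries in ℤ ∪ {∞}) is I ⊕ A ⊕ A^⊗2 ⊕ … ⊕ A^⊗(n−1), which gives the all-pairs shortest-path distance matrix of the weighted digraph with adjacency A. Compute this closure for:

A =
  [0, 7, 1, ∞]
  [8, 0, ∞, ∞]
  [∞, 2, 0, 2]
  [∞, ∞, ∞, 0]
Closure =
  [0, 3, 1, 3]
  [8, 0, 9, 11]
  [10, 2, 0, 2]
  [∞, ∞, ∞, 0]

This is the Floyd-Warshall all-pairs shortest-path computation. For each intermediate vertex k = 0, 1, …, 3, update dist[i][j] ← min(dist[i][j], dist[i][k] + dist[k][j]). The final matrix gives, for each (i, j), the minimum total weight of any directed path from i to j (possibly empty when i = j).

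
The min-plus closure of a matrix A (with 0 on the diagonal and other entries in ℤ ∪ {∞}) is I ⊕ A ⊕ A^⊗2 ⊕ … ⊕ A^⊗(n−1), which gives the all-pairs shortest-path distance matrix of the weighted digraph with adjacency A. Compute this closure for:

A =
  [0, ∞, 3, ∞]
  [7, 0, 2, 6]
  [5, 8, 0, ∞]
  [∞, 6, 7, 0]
Closure =
  [0, 11, 3, 17]
  [7, 0, 2, 6]
  [5, 8, 0, 14]
  [12, 6, 7, 0]

This is the Floyd-Warshall all-pairs shortest-path computation. For each intermediate vertex k = 0, 1, …, 3, update dist[i][j] ← min(dist[i][j], dist[i][k] + dist[k][j]). The final matrix gives, for each (i, j), the minimum total weight of any directed path from i to j (possibly empty when i = j).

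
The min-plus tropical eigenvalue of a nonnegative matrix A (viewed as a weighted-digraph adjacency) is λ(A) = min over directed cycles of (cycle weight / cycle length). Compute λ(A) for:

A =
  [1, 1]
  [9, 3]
λ(A) = 1

Enumerate directed cycles and compute their means (weight / length). Sample:
  cycle 0 → 0: weight = 1, length = 1, mean = 1/1 ≈ 1.000
  cycle 1 → 1: weight = 3, length = 1, mean = 3/1 ≈ 3.000
  cycle 0 → 1 → 0: weight = 10, length = 2, mean = 10/2 ≈ 5.000
  cycle 1 → 0 → 1: weight = 10, length = 2, mean = 10/2 ≈ 5.000
Minimum mean = 1.000, attained e.g. along the cycle 0 → 0 with weight 1 and length 1. So λ(A) = 1/1 = 1.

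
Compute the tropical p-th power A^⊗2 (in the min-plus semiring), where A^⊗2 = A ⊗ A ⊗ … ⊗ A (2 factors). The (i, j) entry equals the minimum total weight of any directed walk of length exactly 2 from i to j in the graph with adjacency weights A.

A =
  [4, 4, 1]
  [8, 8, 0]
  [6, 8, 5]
A^⊗2 =
  [7, 8, 4]
  [6, 8, 5]
  [10, 10, 7]

Each entry (A^⊗2)_ij equals the minimum over all length-2 walks i = v_0 → v_1 → … → v_2 = j of Σ_t A[v_t][v_{t+1}]. For example, for (i, j) = (0, 2) we minimise over 3 possible intermediate vertex sequences; the minimum is 4, attained along the walk 0 → 1 → 2.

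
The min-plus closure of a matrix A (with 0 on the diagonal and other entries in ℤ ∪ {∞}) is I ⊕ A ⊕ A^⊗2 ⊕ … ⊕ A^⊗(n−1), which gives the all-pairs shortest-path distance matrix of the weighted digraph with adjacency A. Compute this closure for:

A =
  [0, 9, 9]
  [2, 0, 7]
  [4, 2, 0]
Closure =
  [0, 9, 9]
  [2, 0, 7]
  [4, 2, 0]

This is the Floyd-Warshall all-pairs shortest-path computation. For each intermediate vertex k = 0, 1, …, 2, update dist[i][j] ← min(dist[i][j], dist[i][k] + dist[k][j]). The final matrix gives, for each (i, j), the minimum total weight of any directed path from i to j (possibly empty when i = j).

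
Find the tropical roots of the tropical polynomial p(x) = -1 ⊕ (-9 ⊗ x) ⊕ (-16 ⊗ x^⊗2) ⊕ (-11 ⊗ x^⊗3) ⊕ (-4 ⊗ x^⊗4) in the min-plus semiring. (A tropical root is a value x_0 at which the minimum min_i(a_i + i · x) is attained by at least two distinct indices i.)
Roots: {-7, -5, 7, 8}

Each tropical root is a break point of the lower envelope of the lines y = a_i + i · x (there are 5 lines, with slopes 0, 1, ..., 4). Only the lines that attain the minimum somewhere contribute to roots; other lines are dominated. Here the surviving (envelope) indices are i = 4, i = 3, i = 2, i = 1, i = 0.
Intersections between consecutive envelope lines give the roots: for adjacent envelope indices i < j the intersection is x = (a_i − a_j) / (j − i). Reading off the sorted break points: {-7, -5, 7, 8}.
Verification: at each break x_0, at least two indices attain the minimum of min_i(a_i + i · x_0).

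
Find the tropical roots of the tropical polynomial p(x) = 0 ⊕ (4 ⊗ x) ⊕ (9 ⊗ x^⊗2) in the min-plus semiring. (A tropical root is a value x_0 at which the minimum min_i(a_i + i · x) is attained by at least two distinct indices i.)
Roots: {-5, -4}

Each tropical root is a break point of the lower envelope of the lines y = a_i + i · x (there are 3 lines, with slopes 0, 1, ..., 2). Only the lines that attain the minimum somewhere contribute to roots; other lines are dominated. Here the surviving (envelope) indices are i = 2, i = 1, i = 0.
Intersections between consecutive envelope lines give the roots: for adjacent envelope indices i < j the intersection is x = (a_i − a_j) / (j − i). Reading off the sorted break points: {-5, -4}.
Verification: at each break x_0, at least two indices attain the minimum of min_i(a_i + i · x_0).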